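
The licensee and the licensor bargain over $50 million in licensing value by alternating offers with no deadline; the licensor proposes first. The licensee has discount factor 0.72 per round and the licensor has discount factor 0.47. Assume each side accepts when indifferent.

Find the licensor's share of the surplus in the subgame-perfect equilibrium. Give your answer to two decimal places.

21.16

In a stationary SPE each proposer offers the other exactly their discounted continuation value.
If the licensor keeps x when proposing and the licensee keeps y when proposing, then x = 50 − 0.72y and y = 50 − 0.47x.
Solving: x = 50(1 − 0.72) / (1 − 0.47·0.72) = 14 / 0.6616 ≈ 21.1608.
The licensee gets 50 − 21.1608 ≈ 28.8392.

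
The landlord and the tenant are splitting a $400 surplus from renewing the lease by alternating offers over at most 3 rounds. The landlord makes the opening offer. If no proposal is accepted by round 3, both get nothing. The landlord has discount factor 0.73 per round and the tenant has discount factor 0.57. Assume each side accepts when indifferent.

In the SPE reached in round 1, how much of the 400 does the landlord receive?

338.44

Round 3 (the landlord proposes): the tenant will accept anything ≥ 0, so the landlord offers 0 and keeps 400.
Round 2 (the tenant proposes): the landlord can get 400 next round, worth 0.73 × 400 = 292 now; the tenant offers that and keeps 108.
Round 1 (the landlord proposes): the tenant can get 108 next round, worth 0.57 × 108 = 61.56 now. The landlord offers 61.56 and keeps 400 − 61.56 = 338.44.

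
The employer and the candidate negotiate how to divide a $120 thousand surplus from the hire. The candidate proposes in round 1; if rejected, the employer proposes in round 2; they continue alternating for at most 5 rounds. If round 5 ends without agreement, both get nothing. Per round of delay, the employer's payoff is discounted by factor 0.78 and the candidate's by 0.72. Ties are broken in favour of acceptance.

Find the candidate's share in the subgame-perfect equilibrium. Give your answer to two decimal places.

Round 5 (the candidate proposes): the employer will accept anything ≥ 0, so the candidate offers 0 and keeps 120.
Round 4 (the employer proposes): the candidate can get 120 next round, worth 0.72 × 120 = 86.4 now. The employer offers 86.4 and keeps 120 − 86.4 = 33.6.
Round 3 (the candidate proposes): the employer can get 33.6 next round, worth 0.78 × 33.6 = 26.208 now; the candidate offers that and keeps 93.792.
Round 2 (the employer proposes): the candidate can get 93.792 next round, worth 0.72 × 93.792 = 67.53024 now. The employer offers 67.53024 and keeps 120 − 67.53024 = 52.46976.
Round 1 (the candidate proposes): the employer can get 52.46976 next round, worth 0.78 × 52.46976 = 40.9264128 now, so the candidate offers 40.9264128, keeping 79.0735872.

79.07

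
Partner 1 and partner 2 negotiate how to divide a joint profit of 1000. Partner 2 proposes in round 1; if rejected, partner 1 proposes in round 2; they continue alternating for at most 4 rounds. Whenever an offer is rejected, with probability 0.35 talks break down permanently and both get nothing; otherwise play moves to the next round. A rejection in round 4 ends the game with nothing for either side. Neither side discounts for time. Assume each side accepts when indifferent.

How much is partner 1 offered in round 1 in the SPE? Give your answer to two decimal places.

502.13

Round 4 (partner 1 proposes): partner 2 will accept anything ≥ 0, so partner 1 offers 0 and keeps 1000.
Round 3 (partner 2 proposes): rejecting gives partner 1 an expected 0.65 × 1000 = 650. Partner 2 offers 650 and keeps 1000 − 650 = 350.
Round 2 (partner 1 proposes): rejecting gives partner 2 an expected 0.65 × 350 = 227.5, so partner 1 offers 227.5, keeping 772.5.
Round 1 (partner 2 proposes): rejecting gives partner 1 an expected 0.65 × 772.5 = 502.125. Partner 2 offers 502.125 and keeps 1000 − 502.125 = 497.875.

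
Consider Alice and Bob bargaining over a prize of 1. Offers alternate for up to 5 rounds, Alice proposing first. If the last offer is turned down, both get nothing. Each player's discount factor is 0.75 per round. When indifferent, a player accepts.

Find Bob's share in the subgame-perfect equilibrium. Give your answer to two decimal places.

0.29

By backward induction:
Round 5 (Alice proposes): Bob will accept anything ≥ 0, so Alice offers 0 and keeps 1.
Round 4 (Bob proposes): Alice can get 1 next round, worth 0.75 × 1 = 0.75 now, so Bob offers 0.75, keeping 0.25.
Round 3 (Alice proposes): Bob can get 0.25 next round, worth 0.75 × 0.25 = 0.1875 now; Alice offers that and keeps 0.8125.
Round 2 (Bob proposes): Alice can get 0.8125 next round, worth 0.75 × 0.8125 = 0.609375 now; Bob offers that and keeps 0.390625.
Round 1 (Alice proposes): Bob can get 0.390625 next round, worth 0.75 × 0.390625 = 0.29296875 now; Alice offers that and keeps 0.70703125.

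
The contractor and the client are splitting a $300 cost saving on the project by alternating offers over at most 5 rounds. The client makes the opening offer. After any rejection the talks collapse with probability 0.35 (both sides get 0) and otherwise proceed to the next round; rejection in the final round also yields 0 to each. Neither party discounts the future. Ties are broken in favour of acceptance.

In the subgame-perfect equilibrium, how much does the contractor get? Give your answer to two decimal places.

Round 5 (the client proposes): rejection yields 0 for the contractor; the client offers 0 and keeps 300.
Round 4 (the contractor proposes): rejecting gives the client an expected 0.65 × 300 = 195; the contractor offers that and keeps 105.
Round 3 (the client proposes): rejecting gives the contractor an expected 0.65 × 105 = 68.25. The client offers 68.25 and keeps 300 − 68.25 = 231.75.
Round 2 (the contractor proposes): rejecting gives the client an expected 0.65 × 231.75 = 150.6375; the contractor offers that and keeps 149.3625.
Round 1 (the client proposes): rejecting gives the contractor an expected 0.65 × 149.3625 = 97.085625, so the client offers 97.085625, keeping 202.914375.

97.09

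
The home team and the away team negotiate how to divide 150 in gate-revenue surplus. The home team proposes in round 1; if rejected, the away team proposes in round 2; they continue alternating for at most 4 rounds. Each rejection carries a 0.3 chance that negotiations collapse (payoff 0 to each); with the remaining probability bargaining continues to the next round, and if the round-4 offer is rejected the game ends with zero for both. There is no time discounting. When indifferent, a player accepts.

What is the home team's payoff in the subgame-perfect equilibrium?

By backward induction:
Round 4 (the away team proposes): the home team will accept anything ≥ 0, so the away team offers 0 and keeps 150.
Round 3 (the home team proposes): rejecting gives the away team an expected 0.7 × 150 = 105; the home team offers that and keeps 45.
Round 2 (the away team proposes): rejecting gives the home team an expected 0.7 × 45 = 31.5. The away team offers 31.5 and keeps 150 − 31.5 = 118.5.
Round 1 (the home team proposes): rejecting gives the away team an expected 0.7 × 118.5 = 82.95; the home team offers that and keeps 67.05.

67.05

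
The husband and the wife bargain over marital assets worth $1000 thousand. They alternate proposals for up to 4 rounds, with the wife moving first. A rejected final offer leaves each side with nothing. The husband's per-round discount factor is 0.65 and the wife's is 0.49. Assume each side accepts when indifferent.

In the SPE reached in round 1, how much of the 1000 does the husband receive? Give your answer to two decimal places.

Round 4 (the husband proposes): rejection yields 0 for the wife; the husband offers 0 and keeps 1000.
Round 3 (the wife proposes): the husband can get 1000 next round, worth 0.65 × 1000 = 650 now; the wife offers that and keeps 350.
Round 2 (the husband proposes): the wife can get 350 next round, worth 0.49 × 350 = 171.5 now. The husband offers 171.5 and keeps 1000 − 171.5 = 828.5.
Round 1 (the wife proposes): the husband can get 828.5 next round, worth 0.65 × 828.5 = 538.525 now. The wife offers 538.525 and keeps 1000 − 538.525 = 461.475.

538.53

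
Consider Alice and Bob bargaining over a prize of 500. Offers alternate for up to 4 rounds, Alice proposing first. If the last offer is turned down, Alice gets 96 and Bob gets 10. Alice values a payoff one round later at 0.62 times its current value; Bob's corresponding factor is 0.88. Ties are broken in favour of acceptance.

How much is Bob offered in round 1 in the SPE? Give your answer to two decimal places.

361.17

Round 4 (Bob proposes): Alice gets 96 if talks fail, so Bob offers 96 and keeps 404.
Round 3 (Alice proposes): Bob can get 404 next round, worth 0.88 × 404 = 355.52 now. Alice offers 355.52 and keeps 500 − 355.52 = 144.48.
Round 2 (Bob proposes): Alice can get 144.48 next round, worth 0.62 × 144.48 = 89.5776 now, so Bob offers 89.5776, keeping 410.4224.
Round 1 (Alice proposes): Bob can get 410.4224 next round, worth 0.88 × 410.4224 = 361.171712 now; Alice offers that and keeps 138.828288.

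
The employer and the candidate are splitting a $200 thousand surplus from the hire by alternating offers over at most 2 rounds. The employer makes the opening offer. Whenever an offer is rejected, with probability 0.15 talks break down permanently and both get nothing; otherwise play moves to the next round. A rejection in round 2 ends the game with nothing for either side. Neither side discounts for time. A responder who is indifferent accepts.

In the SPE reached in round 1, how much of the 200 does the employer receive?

Round 2 (the candidate proposes): rejection yields 0 for the employer; the candidate offers 0 and keeps 200.
Round 1 (the employer proposes): rejecting gives the candidate an expected 0.85 × 200 = 170. The employer offers 170 and keeps 200 − 170 = 30.

30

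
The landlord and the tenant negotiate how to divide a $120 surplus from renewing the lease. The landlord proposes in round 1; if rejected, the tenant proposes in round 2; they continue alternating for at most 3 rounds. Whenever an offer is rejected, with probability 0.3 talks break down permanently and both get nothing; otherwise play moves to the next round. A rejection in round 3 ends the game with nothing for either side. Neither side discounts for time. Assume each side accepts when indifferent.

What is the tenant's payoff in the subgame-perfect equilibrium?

25.2

Round 3 (the landlord proposes): rejection yields 0 for the tenant; the landlord offers 0 and keeps 120.
Round 2 (the tenant proposes): rejecting gives the landlord an expected 0.7 × 120 = 84, so the tenant offers 84, keeping 36.
Round 1 (the landlord proposes): rejecting gives the tenant an expected 0.7 × 36 = 25.2. The landlord offers 25.2 and keeps 120 − 25.2 = 94.8.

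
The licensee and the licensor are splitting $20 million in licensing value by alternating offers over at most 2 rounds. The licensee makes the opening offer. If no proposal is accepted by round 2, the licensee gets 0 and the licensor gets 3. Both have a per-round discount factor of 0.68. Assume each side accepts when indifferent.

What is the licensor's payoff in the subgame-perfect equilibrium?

By backward induction:
Round 2 (the licensor proposes): the licensee will accept anything ≥ 0, so the licensor offers 0 and keeps 20.
Round 1 (the licensee proposes): the licensor can get 20 next round, worth 0.68 × 20 = 13.6 now. The licensee offers 13.6 and keeps 20 − 13.6 = 6.4.

13.6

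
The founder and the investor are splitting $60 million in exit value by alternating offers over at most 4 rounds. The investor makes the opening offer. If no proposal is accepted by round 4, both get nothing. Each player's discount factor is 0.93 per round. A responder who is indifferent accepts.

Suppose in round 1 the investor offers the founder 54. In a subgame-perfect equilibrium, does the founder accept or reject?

Round 4 (the founder proposes): the investor will accept anything ≥ 0, so the founder offers 0 and keeps 60.
Round 3 (the investor proposes): the founder can get 60 next round, worth 0.93 × 60 = 55.8 now; the investor offers that and keeps 4.2.
Round 2 (the founder proposes): the investor can get 4.2 next round, worth 0.93 × 4.2 = 3.906 now; the founder offers that and keeps 56.094.
So by rejecting in round 1, the founder gets 56.094 next round, worth 0.93 × 56.094 = 52.16742 now.
Offer 54 ≥ 52.16742, so the founder accepts.

Accept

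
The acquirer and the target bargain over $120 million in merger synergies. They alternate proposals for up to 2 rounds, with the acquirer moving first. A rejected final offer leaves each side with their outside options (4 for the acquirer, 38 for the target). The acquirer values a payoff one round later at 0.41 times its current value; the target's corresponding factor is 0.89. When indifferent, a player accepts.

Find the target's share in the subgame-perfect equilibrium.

Round 2 (the target proposes): the acquirer gets 4 if talks fail, so the target offers 4 and keeps 116.
Round 1 (the acquirer proposes): the target can get 116 next round, worth 0.89 × 116 = 103.24 now. The acquirer offers 103.24 and keeps 120 − 103.24 = 16.76.

103.24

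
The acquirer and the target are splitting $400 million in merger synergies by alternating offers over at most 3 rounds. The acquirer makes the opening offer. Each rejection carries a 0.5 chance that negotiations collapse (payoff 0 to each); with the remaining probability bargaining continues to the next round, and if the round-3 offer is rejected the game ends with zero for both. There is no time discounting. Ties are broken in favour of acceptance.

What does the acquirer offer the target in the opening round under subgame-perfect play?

Round 3 (the acquirer proposes): rejection yields 0 for the target; the acquirer offers 0 and keeps 400.
Round 2 (the target proposes): rejecting gives the acquirer an expected 0.5 × 400 = 200, so the target offers 200, keeping 200.
Round 1 (the acquirer proposes): rejecting gives the target an expected 0.5 × 200 = 100, so the acquirer offers 100, keeping 300.

100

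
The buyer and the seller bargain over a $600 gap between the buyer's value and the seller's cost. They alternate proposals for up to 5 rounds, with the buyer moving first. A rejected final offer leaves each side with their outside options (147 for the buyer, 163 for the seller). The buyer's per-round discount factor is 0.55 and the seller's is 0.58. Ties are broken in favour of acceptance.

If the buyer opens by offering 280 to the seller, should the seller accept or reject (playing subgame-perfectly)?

Round 5 (the buyer proposes): the seller gets 163 if talks fail, so the buyer offers 163 and keeps 437.
Round 4 (the seller proposes): the buyer can get 437 next round, worth 0.55 × 437 = 240.35 now, so the seller offers 240.35, keeping 359.65.
Round 3 (the buyer proposes): the seller can get 359.65 next round, worth 0.58 × 359.65 = 208.597 now. The buyer offers 208.597 and keeps 600 − 208.597 = 391.403.
Round 2 (the seller proposes): the buyer can get 391.403 next round, worth 0.55 × 391.403 = 215.27165 now, so the seller offers 215.27165, keeping 384.72835.
So by rejecting in round 1, the seller gets 384.72835 next round, worth 0.58 × 384.72835 = 223.142443 now.
Offer 280 ≥ 223.142443, so the seller accepts.

Accept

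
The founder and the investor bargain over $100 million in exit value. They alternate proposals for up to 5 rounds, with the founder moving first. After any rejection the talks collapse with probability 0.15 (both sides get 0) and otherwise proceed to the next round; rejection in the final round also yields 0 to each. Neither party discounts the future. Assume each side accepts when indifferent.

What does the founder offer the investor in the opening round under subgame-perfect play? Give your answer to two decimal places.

21.96

By backward induction:
Round 5 (the founder proposes): rejection yields 0 for the investor; the founder offers 0 and keeps 100.
Round 4 (the investor proposes): rejecting gives the founder an expected 0.85 × 100 = 85. The investor offers 85 and keeps 100 − 85 = 15.
Round 3 (the founder proposes): rejecting gives the investor an expected 0.85 × 15 = 12.75. The founder offers 12.75 and keeps 100 − 12.75 = 87.25.
Round 2 (the investor proposes): rejecting gives the founder an expected 0.85 × 87.25 = 74.1625, so the investor offers 74.1625, keeping 25.8375.
Round 1 (the founder proposes): rejecting gives the investor an expected 0.85 × 25.8375 = 21.961875; the founder offers that and keeps 78.038125.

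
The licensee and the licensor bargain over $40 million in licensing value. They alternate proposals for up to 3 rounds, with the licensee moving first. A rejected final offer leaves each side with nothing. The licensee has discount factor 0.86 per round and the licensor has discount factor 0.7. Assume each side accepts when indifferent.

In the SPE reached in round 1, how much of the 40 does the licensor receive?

3.92

Round 3 (the licensee proposes): rejection yields 0 for the licensor; the licensee offers 0 and keeps 40.
Round 2 (the licensor proposes): the licensee can get 40 next round, worth 0.86 × 40 = 34.4 now; the licensor offers that and keeps 5.6.
Round 1 (the licensee proposes): the licensor can get 5.6 next round, worth 0.7 × 5.6 = 3.92 now, so the licensee offers 3.92, keeping 36.08.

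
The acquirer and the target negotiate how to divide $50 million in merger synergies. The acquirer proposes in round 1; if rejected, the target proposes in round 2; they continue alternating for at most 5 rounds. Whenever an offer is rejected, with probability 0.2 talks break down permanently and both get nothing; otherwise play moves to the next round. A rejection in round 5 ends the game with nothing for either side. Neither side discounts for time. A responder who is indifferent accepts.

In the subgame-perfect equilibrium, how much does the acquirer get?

By backward induction:
Round 5 (the acquirer proposes): rejection yields 0 for the target; the acquirer offers 0 and keeps 50.
Round 4 (the target proposes): rejecting gives the acquirer an expected 0.8 × 50 = 40. The target offers 40 and keeps 50 − 40 = 10.
Round 3 (the acquirer proposes): rejecting gives the target an expected 0.8 × 10 = 8; the acquirer offers that and keeps 42.
Round 2 (the target proposes): rejecting gives the acquirer an expected 0.8 × 42 = 33.6, so the target offers 33.6, keeping 16.4.
Round 1 (the acquirer proposes): rejecting gives the target an expected 0.8 × 16.4 = 13.12, so the acquirer offers 13.12, keeping 36.88.

36.88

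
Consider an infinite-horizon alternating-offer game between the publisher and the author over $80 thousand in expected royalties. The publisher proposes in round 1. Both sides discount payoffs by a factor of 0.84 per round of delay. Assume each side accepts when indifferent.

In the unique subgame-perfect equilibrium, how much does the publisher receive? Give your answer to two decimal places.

43.48

In a stationary SPE each proposer offers the other exactly their discounted continuation value.
If the publisher keeps x when proposing and the author keeps y when proposing, then x = 80 − 0.84y and y = 80 − 0.84x.
Solving: x = 80(1 − 0.84) / (1 − 0.84·0.84) = 12.8 / 0.2944 ≈ 43.4783.
The author gets 80 − 43.4783 ≈ 36.5217.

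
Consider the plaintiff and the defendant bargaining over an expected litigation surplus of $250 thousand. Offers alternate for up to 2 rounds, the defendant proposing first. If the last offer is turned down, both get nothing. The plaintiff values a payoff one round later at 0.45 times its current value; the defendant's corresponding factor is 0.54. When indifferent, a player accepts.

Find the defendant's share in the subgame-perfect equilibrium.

By backward induction:
Round 2 (the plaintiff proposes): rejection yields 0 for the defendant; the plaintiff offers 0 and keeps 250.
Round 1 (the defendant proposes): the plaintiff can get 250 next round, worth 0.45 × 250 = 112.5 now. The defendant offers 112.5 and keeps 250 − 112.5 = 137.5.

137.5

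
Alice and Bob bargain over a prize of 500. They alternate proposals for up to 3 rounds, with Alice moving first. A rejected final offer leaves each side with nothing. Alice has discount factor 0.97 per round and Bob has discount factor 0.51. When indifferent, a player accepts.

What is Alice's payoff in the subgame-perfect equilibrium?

492.35

Work backward from the last round.
Round 3 (Alice proposes): Bob will accept anything ≥ 0, so Alice offers 0 and keeps 500.
Round 2 (Bob proposes): Alice can get 500 next round, worth 0.97 × 500 = 485 now, so Bob offers 485, keeping 15.
Round 1 (Alice proposes): Bob can get 15 next round, worth 0.51 × 15 = 7.65 now, so Alice offers 7.65, keeping 492.35.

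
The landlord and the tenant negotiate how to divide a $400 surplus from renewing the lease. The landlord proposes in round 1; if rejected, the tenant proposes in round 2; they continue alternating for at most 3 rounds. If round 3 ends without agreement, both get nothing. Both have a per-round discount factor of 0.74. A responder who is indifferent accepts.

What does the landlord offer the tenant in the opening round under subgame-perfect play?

By backward induction:
Round 3 (the landlord proposes): the tenant will accept anything ≥ 0, so the landlord offers 0 and keeps 400.
Round 2 (the tenant proposes): the landlord can get 400 next round, worth 0.74 × 400 = 296 now, so the tenant offers 296, keeping 104.
Round 1 (the landlord proposes): the tenant can get 104 next round, worth 0.74 × 104 = 76.96 now. The landlord offers 76.96 and keeps 400 − 76.96 = 323.04.

76.96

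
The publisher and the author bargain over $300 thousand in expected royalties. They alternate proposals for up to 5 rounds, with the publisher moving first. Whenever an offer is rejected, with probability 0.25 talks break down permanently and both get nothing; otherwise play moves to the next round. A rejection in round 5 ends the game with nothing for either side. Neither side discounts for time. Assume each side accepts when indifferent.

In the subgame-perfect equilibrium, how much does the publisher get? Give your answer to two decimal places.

Round 5 (the publisher proposes): the author will accept anything ≥ 0, so the publisher offers 0 and keeps 300.
Round 4 (the author proposes): rejecting gives the publisher an expected 0.75 × 300 = 225. The author offers 225 and keeps 300 − 225 = 75.
Round 3 (the publisher proposes): rejecting gives the author an expected 0.75 × 75 = 56.25. The publisher offers 56.25 and keeps 300 − 56.25 = 243.75.
Round 2 (the author proposes): rejecting gives the publisher an expected 0.75 × 243.75 = 182.8125; the author offers that and keeps 117.1875.
Round 1 (the publisher proposes): rejecting gives the author an expected 0.75 × 117.1875 = 87.890625, so the publisher offers 87.890625, keeping 212.109375.

212.11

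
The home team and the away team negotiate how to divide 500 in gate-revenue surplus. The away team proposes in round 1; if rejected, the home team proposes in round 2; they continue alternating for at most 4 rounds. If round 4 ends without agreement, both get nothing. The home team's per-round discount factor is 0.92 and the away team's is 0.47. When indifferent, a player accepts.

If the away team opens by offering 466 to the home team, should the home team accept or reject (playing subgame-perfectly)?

Accept

Work out the home team's continuation value if the offer is rejected.
Round 4 (the home team proposes): the away team will accept anything ≥ 0, so the home team offers 0 and keeps 500.
Round 3 (the away team proposes): the home team can get 500 next round, worth 0.92 × 500 = 460 now. The away team offers 460 and keeps 500 − 460 = 40.
Round 2 (the home team proposes): the away team can get 40 next round, worth 0.47 × 40 = 18.8 now; the home team offers that and keeps 481.2.
So by rejecting in round 1, the home team gets 481.2 next round, worth 0.92 × 481.2 = 442.704 now.
Offer 466 ≥ 442.704, so the home team accepts.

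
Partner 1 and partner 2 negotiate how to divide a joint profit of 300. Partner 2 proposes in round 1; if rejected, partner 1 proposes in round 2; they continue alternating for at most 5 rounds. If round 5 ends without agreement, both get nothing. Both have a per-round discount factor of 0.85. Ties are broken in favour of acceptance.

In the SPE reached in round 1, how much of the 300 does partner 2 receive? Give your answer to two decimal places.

By backward induction:
Round 5 (partner 2 proposes): rejection yields 0 for partner 1; partner 2 offers 0 and keeps 300.
Round 4 (partner 1 proposes): partner 2 can get 300 next round, worth 0.85 × 300 = 255 now. Partner 1 offers 255 and keeps 300 − 255 = 45.
Round 3 (partner 2 proposes): partner 1 can get 45 next round, worth 0.85 × 45 = 38.25 now. Partner 2 offers 38.25 and keeps 300 − 38.25 = 261.75.
Round 2 (partner 1 proposes): partner 2 can get 261.75 next round, worth 0.85 × 261.75 = 222.4875 now. Partner 1 offers 222.4875 and keeps 300 − 222.4875 = 77.5125.
Round 1 (partner 2 proposes): partner 1 can get 77.5125 next round, worth 0.85 × 77.5125 = 65.885625 now, so partner 2 offers 65.885625, keeping 234.114375.

234.11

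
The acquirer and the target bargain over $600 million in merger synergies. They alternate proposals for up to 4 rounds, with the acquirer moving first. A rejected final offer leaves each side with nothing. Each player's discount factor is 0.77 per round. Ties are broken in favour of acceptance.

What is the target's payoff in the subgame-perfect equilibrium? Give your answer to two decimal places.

By backward induction:
Round 4 (the target proposes): the acquirer will accept anything ≥ 0, so the target offers 0 and keeps 600.
Round 3 (the acquirer proposes): the target can get 600 next round, worth 0.77 × 600 = 462 now. The acquirer offers 462 and keeps 600 − 462 = 138.
Round 2 (the target proposes): the acquirer can get 138 next round, worth 0.77 × 138 = 106.26 now, so the target offers 106.26, keeping 493.74.
Round 1 (the acquirer proposes): the target can get 493.74 next round, worth 0.77 × 493.74 = 380.1798 now; the acquirer offers that and keeps 219.8202.

380.18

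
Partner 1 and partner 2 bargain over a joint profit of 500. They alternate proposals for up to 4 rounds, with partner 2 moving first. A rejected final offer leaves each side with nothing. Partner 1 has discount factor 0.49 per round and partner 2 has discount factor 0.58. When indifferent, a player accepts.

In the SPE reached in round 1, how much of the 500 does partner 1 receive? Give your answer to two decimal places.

172.53

Round 4 (partner 1 proposes): rejection yields 0 for partner 2; partner 1 offers 0 and keeps 500.
Round 3 (partner 2 proposes): partner 1 can get 500 next round, worth 0.49 × 500 = 245 now, so partner 2 offers 245, keeping 255.
Round 2 (partner 1 proposes): partner 2 can get 255 next round, worth 0.58 × 255 = 147.9 now. Partner 1 offers 147.9 and keeps 500 − 147.9 = 352.1.
Round 1 (partner 2 proposes): partner 1 can get 352.1 next round, worth 0.49 × 352.1 = 172.529 now. Partner 2 offers 172.529 and keeps 500 − 172.529 = 327.471.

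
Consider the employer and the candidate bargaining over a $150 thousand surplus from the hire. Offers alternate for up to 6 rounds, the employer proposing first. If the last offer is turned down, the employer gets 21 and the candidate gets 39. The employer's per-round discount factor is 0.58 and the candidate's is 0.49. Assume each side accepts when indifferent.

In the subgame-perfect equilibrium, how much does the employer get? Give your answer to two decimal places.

Solve by backward induction from round 6.
Round 6 (the candidate proposes): the employer gets 21 if talks fail, so the candidate offers 21 and keeps 129.
Round 5 (the employer proposes): the candidate can get 129 next round, worth 0.49 × 129 = 63.21 now; the employer offers that and keeps 86.79.
Round 4 (the candidate proposes): the employer can get 86.79 next round, worth 0.58 × 86.79 = 50.3382 now. The candidate offers 50.3382 and keeps 150 − 50.3382 = 99.6618.
Round 3 (the employer proposes): the candidate can get 99.6618 next round, worth 0.49 × 99.6618 = 48.834282 now, so the employer offers 48.834282, keeping 101.165718.
Round 2 (the candidate proposes): the employer can get 101.165718 next round, worth 0.58 × 101.165718 = 58.67611644 now. The candidate offers 58.67611644 and keeps 150 − 58.67611644 = 91.32388356.
Round 1 (the employer proposes): the candidate can get 91.32388356 next round, worth 0.49 × 91.32388356 = 44.7487029444 now. The employer offers 44.7487029444 and keeps 150 − 44.7487029444 = 105.2512970556.

105.25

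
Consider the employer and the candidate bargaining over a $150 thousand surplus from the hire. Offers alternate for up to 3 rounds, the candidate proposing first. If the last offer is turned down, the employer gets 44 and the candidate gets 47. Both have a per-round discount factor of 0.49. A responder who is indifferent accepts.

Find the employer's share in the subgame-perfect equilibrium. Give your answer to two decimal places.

48.05

Round 3 (the candidate proposes): the employer gets 44 if talks fail, so the candidate offers 44 and keeps 106.
Round 2 (the employer proposes): the candidate can get 106 next round, worth 0.49 × 106 = 51.94 now. The employer offers 51.94 and keeps 150 − 51.94 = 98.06.
Round 1 (the candidate proposes): the employer can get 98.06 next round, worth 0.49 × 98.06 = 48.0494 now. The candidate offers 48.0494 and keeps 150 − 48.0494 = 101.9506.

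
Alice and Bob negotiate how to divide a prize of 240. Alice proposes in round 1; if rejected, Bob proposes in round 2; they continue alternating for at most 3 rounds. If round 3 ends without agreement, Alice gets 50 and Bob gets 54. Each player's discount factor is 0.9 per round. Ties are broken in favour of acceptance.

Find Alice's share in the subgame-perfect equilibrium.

By backward induction:
Round 3 (Alice proposes): Bob gets 54 if talks fail, so Alice offers 54 and keeps 186.
Round 2 (Bob proposes): Alice can get 186 next round, worth 0.9 × 186 = 167.4 now, so Bob offers 167.4, keeping 72.6.
Round 1 (Alice proposes): Bob can get 72.6 next round, worth 0.9 × 72.6 = 65.34 now; Alice offers that and keeps 174.66.

174.66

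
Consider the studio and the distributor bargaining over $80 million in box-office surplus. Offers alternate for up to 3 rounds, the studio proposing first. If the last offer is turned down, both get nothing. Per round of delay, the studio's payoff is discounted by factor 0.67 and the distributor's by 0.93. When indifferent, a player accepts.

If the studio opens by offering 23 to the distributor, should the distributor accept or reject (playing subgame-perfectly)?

Round 3 (the studio proposes): the distributor will accept anything ≥ 0, so the studio offers 0 and keeps 80.
Round 2 (the distributor proposes): the studio can get 80 next round, worth 0.67 × 80 = 53.6 now, so the distributor offers 53.6, keeping 26.4.
So by rejecting in round 1, the distributor gets 26.4 next round, worth 0.93 × 26.4 = 24.552 now.
Offer 23 < 24.552, so the distributor rejects.

Reject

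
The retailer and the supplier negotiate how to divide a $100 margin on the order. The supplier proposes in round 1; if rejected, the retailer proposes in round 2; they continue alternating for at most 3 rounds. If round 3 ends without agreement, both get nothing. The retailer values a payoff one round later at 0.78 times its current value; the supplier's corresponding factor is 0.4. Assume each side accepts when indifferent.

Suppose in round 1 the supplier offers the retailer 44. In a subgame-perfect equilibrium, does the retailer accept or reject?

Round 3 (the supplier proposes): rejection yields 0 for the retailer; the supplier offers 0 and keeps 100.
Round 2 (the retailer proposes): the supplier can get 100 next round, worth 0.4 × 100 = 40 now. The retailer offers 40 and keeps 100 − 40 = 60.
So by rejecting in round 1, the retailer gets 60 next round, worth 0.78 × 60 = 46.8 now.
Offer 44 < 46.8, so the retailer rejects.

Reject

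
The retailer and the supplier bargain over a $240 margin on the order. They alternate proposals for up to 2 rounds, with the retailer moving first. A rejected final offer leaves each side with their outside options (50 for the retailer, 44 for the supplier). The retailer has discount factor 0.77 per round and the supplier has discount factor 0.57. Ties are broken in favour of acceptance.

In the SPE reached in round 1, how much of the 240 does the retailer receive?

Round 2 (the supplier proposes): the retailer gets 50 if talks fail, so the supplier offers 50 and keeps 190.
Round 1 (the retailer proposes): the supplier can get 190 next round, worth 0.57 × 190 = 108.3 now. The retailer offers 108.3 and keeps 240 − 108.3 = 131.7.

131.7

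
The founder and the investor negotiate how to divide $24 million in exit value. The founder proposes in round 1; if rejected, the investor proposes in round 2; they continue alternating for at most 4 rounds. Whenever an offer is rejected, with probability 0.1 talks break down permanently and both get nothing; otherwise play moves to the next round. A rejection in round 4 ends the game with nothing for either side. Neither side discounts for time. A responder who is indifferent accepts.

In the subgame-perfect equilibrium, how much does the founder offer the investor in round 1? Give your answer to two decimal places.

By backward induction:
Round 4 (the investor proposes): the founder will accept anything ≥ 0, so the investor offers 0 and keeps 24.
Round 3 (the founder proposes): rejecting gives the investor an expected 0.9 × 24 = 21.6, so the founder offers 21.6, keeping 2.4.
Round 2 (the investor proposes): rejecting gives the founder an expected 0.9 × 2.4 = 2.16. The investor offers 2.16 and keeps 24 − 2.16 = 21.84.
Round 1 (the founder proposes): rejecting gives the investor an expected 0.9 × 21.84 = 19.656. The founder offers 19.656 and keeps 24 − 19.656 = 4.344.

19.66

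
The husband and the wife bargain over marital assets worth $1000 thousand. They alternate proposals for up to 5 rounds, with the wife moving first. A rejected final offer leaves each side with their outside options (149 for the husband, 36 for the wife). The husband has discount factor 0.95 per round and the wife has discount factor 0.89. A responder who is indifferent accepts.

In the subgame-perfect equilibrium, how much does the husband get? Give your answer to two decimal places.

Work backward from the last round.
Round 5 (the wife proposes): the husband gets 149 if talks fail, so the wife offers 149 and keeps 851.
Round 4 (the husband proposes): the wife can get 851 next round, worth 0.89 × 851 = 757.39 now; the husband offers that and keeps 242.61.
Round 3 (the wife proposes): the husband can get 242.61 next round, worth 0.95 × 242.61 = 230.4795 now. The wife offers 230.4795 and keeps 1000 − 230.4795 = 769.5205.
Round 2 (the husband proposes): the wife can get 769.5205 next round, worth 0.89 × 769.5205 = 684.873245 now, so the husband offers 684.873245, keeping 315.126755.
Round 1 (the wife proposes): the husband can get 315.126755 next round, worth 0.95 × 315.126755 = 299.37041725 now; the wife offers that and keeps 700.62958275.

299.37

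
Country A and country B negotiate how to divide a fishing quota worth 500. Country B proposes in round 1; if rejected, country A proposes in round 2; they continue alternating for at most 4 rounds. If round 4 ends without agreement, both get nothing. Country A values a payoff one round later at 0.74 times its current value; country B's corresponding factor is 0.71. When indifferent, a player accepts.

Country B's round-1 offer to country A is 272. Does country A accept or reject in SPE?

Reject

Round 4 (country A proposes): rejection yields 0 for country B; country A offers 0 and keeps 500.
Round 3 (country B proposes): country A can get 500 next round, worth 0.74 × 500 = 370 now, so country B offers 370, keeping 130.
Round 2 (country A proposes): country B can get 130 next round, worth 0.71 × 130 = 92.3 now; country A offers that and keeps 407.7.
So by rejecting in round 1, country A gets 407.7 next round, worth 0.74 × 407.7 = 301.698 now.
Offer 272 < 301.698, so country A rejects.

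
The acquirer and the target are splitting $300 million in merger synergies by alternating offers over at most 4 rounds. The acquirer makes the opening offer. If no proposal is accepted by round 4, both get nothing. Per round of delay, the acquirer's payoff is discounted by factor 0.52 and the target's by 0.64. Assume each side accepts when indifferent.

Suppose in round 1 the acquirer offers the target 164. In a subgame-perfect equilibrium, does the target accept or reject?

Work out the target's continuation value if the offer is rejected.
Round 4 (the target proposes): the acquirer will accept anything ≥ 0, so the target offers 0 and keeps 300.
Round 3 (the acquirer proposes): the target can get 300 next round, worth 0.64 × 300 = 192 now. The acquirer offers 192 and keeps 300 − 192 = 108.
Round 2 (the target proposes): the acquirer can get 108 next round, worth 0.52 × 108 = 56.16 now; the target offers that and keeps 243.84.
So by rejecting in round 1, the target gets 243.84 next round, worth 0.64 × 243.84 = 156.0576 now.
Offer 164 ≥ 156.0576, so the target accepts.

Accept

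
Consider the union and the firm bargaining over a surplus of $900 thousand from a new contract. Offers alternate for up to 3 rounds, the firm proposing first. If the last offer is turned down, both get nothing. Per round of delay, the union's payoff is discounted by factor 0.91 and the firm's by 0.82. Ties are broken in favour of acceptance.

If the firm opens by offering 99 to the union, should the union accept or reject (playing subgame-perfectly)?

Round 3 (the firm proposes): rejection yields 0 for the union; the firm offers 0 and keeps 900.
Round 2 (the union proposes): the firm can get 900 next round, worth 0.82 × 900 = 738 now; the union offers that and keeps 162.
So by rejecting in round 1, the union gets 162 next round, worth 0.91 × 162 = 147.42 now.
Offer 99 < 147.42, so the union rejects.

Reject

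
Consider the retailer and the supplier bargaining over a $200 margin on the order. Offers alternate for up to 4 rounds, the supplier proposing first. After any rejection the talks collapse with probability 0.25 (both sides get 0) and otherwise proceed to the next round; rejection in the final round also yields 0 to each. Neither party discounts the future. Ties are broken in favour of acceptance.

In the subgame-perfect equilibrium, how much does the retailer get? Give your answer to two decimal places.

121.88

Round 4 (the retailer proposes): rejection yields 0 for the supplier; the retailer offers 0 and keeps 200.
Round 3 (the supplier proposes): rejecting gives the retailer an expected 0.75 × 200 = 150, so the supplier offers 150, keeping 50.
Round 2 (the retailer proposes): rejecting gives the supplier an expected 0.75 × 50 = 37.5, so the retailer offers 37.5, keeping 162.5.
Round 1 (the supplier proposes): rejecting gives the retailer an expected 0.75 × 162.5 = 121.875; the supplier offers that and keeps 78.125.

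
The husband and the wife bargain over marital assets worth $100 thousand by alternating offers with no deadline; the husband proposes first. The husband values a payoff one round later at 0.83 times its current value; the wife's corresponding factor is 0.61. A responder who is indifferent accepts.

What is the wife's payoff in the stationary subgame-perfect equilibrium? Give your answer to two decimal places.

21.00

In a stationary SPE each proposer offers the other exactly their discounted continuation value.
If the husband keeps x when proposing and the wife keeps y when proposing, then x = 100 − 0.61y and y = 100 − 0.83x.
Solving: x = 100(1 − 0.61) / (1 − 0.83·0.61) = 39 / 0.4937 ≈ 78.9953.
The wife gets 100 − 78.9953 ≈ 21.0047.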